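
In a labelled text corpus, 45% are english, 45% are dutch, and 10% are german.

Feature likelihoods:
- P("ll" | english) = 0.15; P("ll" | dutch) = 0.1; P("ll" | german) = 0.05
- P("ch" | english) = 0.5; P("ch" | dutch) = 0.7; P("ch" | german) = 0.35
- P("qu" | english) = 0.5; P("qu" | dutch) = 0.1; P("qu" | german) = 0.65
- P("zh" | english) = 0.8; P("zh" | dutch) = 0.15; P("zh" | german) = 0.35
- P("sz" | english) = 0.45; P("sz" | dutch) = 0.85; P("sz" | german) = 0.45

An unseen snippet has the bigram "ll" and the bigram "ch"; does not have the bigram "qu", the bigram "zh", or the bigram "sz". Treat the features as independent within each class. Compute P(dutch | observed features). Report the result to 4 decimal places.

0.6353

english: 0.45 × 0.15 × 0.5 × (1−0.5) × (1−0.8) × (1−0.45) = 0.00185625
dutch: 0.45 × 0.1 × 0.7 × (1−0.1) × (1−0.15) × (1−0.85) = 0.003614625
german: 0.1 × 0.05 × 0.35 × (1−0.65) × (1−0.35) × (1−0.45) = 0.00021896875
P(dutch | x) = 0.003614625 / 0.00568984375 ≈ 0.6353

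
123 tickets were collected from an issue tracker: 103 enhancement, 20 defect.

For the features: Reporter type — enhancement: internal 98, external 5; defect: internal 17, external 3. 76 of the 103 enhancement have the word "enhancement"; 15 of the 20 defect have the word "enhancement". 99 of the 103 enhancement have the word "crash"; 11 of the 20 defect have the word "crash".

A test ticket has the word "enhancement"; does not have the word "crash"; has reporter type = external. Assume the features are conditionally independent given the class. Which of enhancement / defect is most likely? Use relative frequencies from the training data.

enhancement: (103/123) × (5/103) × (76/103) × (4/103) ≈ 0.00116483
defect: (20/123) × (3/20) × (15/20) × (9/20) ≈ 0.00823171
Highest score → defect.

defect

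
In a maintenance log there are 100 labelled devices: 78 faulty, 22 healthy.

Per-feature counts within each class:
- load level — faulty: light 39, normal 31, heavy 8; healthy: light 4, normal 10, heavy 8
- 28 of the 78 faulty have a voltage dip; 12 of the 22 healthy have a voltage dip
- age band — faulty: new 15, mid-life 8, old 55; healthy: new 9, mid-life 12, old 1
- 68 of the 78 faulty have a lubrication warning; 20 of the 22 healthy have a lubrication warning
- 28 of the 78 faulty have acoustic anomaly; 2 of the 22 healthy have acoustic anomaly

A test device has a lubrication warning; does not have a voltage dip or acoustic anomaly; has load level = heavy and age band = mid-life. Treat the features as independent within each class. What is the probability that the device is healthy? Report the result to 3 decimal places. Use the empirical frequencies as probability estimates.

0.848

faulty: (78/100) × (8/78) × (50/78) × (8/78) × (68/78) × (50/78) ≈ 0.00293934
healthy: (22/100) × (8/22) × (10/22) × (12/22) × (20/22) × (20/22) ≈ 0.0163923
P(healthy | x) = 0.0163923 / 0.01933164 ≈ 0.848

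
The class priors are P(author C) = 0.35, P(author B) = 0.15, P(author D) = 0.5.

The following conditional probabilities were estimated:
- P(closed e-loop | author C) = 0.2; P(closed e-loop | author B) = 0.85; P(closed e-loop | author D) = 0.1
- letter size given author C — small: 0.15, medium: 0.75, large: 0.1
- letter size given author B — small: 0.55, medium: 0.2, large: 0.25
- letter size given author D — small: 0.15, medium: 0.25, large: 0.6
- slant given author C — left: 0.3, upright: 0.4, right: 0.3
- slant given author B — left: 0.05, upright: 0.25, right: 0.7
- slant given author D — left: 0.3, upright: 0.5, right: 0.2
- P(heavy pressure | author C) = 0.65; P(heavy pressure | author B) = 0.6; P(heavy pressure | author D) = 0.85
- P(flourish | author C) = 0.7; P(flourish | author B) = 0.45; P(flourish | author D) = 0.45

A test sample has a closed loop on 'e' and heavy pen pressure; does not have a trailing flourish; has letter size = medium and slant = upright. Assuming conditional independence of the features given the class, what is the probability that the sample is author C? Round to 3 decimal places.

0.449

author C: 0.35 × 0.2 × 0.75 × 0.4 × 0.65 × (1−0.7) = 0.004095
author B: 0.15 × 0.85 × 0.2 × 0.25 × 0.6 × (1−0.45) = 0.00210375
author D: 0.5 × 0.1 × 0.25 × 0.5 × 0.85 × (1−0.45) = 0.002921875
P(author C | x) = 0.004095 / 0.009120625 ≈ 0.449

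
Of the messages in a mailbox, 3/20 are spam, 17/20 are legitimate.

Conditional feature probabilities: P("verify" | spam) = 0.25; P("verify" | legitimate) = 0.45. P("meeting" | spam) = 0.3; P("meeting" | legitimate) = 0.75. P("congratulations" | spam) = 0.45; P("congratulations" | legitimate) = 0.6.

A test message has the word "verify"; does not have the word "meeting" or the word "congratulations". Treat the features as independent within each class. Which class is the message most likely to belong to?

legitimate

spam: 0.15 × 0.25 × (1−0.3) × (1−0.45) = 0.0144375
legitimate: 0.85 × 0.45 × (1−0.75) × (1−0.6) = 0.03825
Highest score → legitimate.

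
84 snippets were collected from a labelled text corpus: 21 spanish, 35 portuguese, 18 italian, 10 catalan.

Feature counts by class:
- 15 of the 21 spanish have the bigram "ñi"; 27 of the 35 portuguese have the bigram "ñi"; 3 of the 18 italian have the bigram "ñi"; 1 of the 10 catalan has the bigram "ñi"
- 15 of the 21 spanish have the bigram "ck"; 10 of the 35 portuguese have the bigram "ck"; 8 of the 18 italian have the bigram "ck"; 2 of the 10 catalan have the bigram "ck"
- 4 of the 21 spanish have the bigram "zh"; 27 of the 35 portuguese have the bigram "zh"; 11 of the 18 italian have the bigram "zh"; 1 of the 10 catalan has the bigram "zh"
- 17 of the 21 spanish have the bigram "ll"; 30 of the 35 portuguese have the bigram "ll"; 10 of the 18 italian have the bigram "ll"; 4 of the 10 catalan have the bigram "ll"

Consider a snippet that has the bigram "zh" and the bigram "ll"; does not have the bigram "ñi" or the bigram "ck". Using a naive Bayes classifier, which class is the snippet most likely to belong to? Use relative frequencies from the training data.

portuguese

spanish: (21/84) × (6/21) × (6/21) × (4/21) × (17/21) ≈ 0.00314684
portuguese: (35/84) × (8/35) × (25/35) × (27/35) × (30/35) ≈ 0.0449813
italian: (18/84) × (15/18) × (10/18) × (11/18) × (10/18) ≈ 0.0336812
catalan: (10/84) × (9/10) × (8/10) × (1/10) × (4/10) ≈ 0.00342857
Highest score → portuguese.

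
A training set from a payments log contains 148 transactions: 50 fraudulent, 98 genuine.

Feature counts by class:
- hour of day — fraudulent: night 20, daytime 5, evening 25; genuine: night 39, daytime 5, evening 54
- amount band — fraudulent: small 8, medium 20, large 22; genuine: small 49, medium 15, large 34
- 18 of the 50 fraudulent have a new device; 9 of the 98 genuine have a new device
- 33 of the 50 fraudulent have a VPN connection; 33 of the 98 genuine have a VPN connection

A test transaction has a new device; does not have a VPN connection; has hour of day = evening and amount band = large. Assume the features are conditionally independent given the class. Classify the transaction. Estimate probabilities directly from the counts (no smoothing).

fraudulent

fraudulent: (50/148) × (25/50) × (22/50) × (18/50) × (17/50) ≈ 0.0090973
genuine: (98/148) × (54/98) × (34/98) × (9/98) × (65/98) ≈ 0.00771061
Highest score → fraudulent.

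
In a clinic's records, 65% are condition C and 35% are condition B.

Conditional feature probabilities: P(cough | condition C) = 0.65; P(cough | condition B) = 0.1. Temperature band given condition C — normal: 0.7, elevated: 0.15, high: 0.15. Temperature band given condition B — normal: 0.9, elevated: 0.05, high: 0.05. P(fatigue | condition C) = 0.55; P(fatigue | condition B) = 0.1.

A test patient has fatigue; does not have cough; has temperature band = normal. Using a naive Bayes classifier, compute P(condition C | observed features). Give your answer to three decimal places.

condition C: 0.65 × (1−0.65) × 0.7 × 0.55 = 0.0875875
condition B: 0.35 × (1−0.1) × 0.9 × 0.1 = 0.02835
P(condition C | x) = 0.0875875 / 0.1159375 ≈ 0.755

0.755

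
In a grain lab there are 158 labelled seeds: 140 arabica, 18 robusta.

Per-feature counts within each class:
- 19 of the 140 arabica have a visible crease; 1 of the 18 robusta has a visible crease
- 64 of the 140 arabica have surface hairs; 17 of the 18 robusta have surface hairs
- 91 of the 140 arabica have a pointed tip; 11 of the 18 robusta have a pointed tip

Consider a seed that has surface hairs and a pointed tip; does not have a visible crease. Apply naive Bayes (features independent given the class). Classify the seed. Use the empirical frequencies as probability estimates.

arabica: (140/158) × (121/140) × (64/140) × (91/140) ≈ 0.227559
robusta: (18/158) × (17/18) × (17/18) × (11/18) ≈ 0.0620995
Highest score → arabica.

arabica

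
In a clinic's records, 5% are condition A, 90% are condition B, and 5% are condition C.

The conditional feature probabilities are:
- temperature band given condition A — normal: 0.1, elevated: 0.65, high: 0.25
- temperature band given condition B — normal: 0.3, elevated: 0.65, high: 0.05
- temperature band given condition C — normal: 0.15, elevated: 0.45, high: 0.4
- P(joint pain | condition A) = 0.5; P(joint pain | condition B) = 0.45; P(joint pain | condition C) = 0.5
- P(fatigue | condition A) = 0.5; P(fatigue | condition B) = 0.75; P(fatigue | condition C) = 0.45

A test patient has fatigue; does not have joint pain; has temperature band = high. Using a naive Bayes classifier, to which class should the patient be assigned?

condition B

condition A: 0.05 × 0.25 × (1−0.5) × 0.5 = 0.003125
condition B: 0.9 × 0.05 × (1−0.45) × 0.75 = 0.0185625
condition C: 0.05 × 0.4 × (1−0.5) × 0.45 = 0.0045
Highest score → condition B.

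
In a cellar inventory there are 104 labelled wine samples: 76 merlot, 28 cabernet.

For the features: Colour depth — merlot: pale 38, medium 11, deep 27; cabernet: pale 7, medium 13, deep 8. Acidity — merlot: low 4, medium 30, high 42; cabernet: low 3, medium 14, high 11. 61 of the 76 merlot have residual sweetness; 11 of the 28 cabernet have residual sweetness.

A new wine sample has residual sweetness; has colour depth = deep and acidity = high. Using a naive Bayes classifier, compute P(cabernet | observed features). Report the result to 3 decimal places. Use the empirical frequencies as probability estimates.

merlot: (76/104) × (27/76) × (42/76) × (61/76) ≈ 0.115155
cabernet: (28/104) × (8/28) × (11/28) × (11/28) ≈ 0.0118721
P(cabernet | x) = 0.0118721 / 0.1270271 ≈ 0.093

0.093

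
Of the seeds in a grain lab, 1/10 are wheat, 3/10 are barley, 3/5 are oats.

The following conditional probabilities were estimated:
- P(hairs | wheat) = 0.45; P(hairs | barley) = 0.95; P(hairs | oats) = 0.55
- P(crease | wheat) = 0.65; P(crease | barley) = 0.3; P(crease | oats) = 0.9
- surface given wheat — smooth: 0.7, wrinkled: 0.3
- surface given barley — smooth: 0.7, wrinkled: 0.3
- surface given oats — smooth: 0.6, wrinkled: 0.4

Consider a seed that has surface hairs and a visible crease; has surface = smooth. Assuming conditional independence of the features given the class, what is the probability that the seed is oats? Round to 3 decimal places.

wheat: 0.1 × 0.45 × 0.65 × 0.7 = 0.020475
barley: 0.3 × 0.95 × 0.3 × 0.7 = 0.05985
oats: 0.6 × 0.55 × 0.9 × 0.6 = 0.1782
P(oats | x) = 0.1782 / 0.258525 ≈ 0.689

0.689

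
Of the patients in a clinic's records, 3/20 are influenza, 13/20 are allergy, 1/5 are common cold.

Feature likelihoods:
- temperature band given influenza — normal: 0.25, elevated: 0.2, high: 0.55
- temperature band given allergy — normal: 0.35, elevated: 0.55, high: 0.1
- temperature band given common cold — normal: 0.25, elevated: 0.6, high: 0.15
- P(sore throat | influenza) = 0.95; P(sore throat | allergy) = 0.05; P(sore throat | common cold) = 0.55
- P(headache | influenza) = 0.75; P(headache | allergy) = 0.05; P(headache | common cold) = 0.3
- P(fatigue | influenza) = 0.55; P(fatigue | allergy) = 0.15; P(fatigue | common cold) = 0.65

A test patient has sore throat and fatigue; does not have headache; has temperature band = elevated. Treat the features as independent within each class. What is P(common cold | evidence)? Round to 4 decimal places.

0.8228

influenza: 0.15 × 0.2 × 0.95 × (1−0.75) × 0.55 = 0.00391875
allergy: 0.65 × 0.55 × 0.05 × (1−0.05) × 0.15 = 0.0025471875
common cold: 0.2 × 0.6 × 0.55 × (1−0.3) × 0.65 = 0.03003
P(common cold | x) = 0.03003 / 0.0364959375 ≈ 0.8228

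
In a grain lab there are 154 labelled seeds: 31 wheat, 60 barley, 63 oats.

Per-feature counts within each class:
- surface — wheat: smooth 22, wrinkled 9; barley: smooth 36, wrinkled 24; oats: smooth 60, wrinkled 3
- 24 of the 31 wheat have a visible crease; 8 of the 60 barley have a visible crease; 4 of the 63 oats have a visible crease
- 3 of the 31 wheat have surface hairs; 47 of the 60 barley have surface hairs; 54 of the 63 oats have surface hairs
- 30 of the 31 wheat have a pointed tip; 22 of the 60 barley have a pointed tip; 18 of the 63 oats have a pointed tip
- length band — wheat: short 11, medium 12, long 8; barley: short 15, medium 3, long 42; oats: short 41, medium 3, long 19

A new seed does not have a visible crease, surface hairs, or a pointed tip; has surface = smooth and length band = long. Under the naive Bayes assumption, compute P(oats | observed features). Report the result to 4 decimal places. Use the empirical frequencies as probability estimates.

0.3630

wheat: (31/154) × (22/31) × (7/31) × (28/31) × (1/31) × (8/31) ≈ 0.00024255
barley: (60/154) × (36/60) × (52/60) × (13/60) × (38/60) × (42/60) ≈ 0.0194606
oats: (63/154) × (60/63) × (59/63) × (9/63) × (45/63) × (19/63) ≈ 0.0112287
P(oats | x) = 0.0112287 / 0.03093185 ≈ 0.3630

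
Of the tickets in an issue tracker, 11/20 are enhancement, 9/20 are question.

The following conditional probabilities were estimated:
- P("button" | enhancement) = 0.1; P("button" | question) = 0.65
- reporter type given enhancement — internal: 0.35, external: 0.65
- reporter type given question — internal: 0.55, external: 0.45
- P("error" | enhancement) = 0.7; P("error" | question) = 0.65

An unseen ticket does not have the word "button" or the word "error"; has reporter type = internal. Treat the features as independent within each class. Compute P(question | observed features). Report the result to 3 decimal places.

0.368

enhancement: 0.55 × (1−0.1) × 0.35 × (1−0.7) = 0.051975
question: 0.45 × (1−0.65) × 0.55 × (1−0.65) = 0.03031875
P(question | x) = 0.03031875 / 0.08229375 ≈ 0.368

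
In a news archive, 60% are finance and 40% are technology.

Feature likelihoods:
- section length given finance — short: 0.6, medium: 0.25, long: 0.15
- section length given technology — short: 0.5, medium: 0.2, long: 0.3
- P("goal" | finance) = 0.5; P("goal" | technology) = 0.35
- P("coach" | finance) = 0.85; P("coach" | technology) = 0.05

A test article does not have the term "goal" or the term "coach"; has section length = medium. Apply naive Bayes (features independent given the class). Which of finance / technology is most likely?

finance: 0.6 × 0.25 × (1−0.5) × (1−0.85) = 0.01125
technology: 0.4 × 0.2 × (1−0.35) × (1−0.05) = 0.0494
Highest score → technology.

technology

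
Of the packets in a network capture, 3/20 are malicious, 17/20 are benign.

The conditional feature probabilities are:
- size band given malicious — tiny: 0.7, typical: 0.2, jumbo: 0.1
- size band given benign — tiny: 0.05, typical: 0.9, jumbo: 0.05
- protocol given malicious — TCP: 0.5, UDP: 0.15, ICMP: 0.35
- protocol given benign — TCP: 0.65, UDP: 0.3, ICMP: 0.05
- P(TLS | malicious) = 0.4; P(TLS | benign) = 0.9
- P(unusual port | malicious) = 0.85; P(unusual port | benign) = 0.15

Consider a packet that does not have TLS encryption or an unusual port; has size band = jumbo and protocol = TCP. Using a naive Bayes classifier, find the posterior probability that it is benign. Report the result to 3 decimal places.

0.777

malicious: 0.15 × 0.1 × 0.5 × (1−0.4) × (1−0.85) = 0.000675
benign: 0.85 × 0.05 × 0.65 × (1−0.9) × (1−0.15) = 0.002348125
P(benign | x) = 0.002348125 / 0.003023125 ≈ 0.777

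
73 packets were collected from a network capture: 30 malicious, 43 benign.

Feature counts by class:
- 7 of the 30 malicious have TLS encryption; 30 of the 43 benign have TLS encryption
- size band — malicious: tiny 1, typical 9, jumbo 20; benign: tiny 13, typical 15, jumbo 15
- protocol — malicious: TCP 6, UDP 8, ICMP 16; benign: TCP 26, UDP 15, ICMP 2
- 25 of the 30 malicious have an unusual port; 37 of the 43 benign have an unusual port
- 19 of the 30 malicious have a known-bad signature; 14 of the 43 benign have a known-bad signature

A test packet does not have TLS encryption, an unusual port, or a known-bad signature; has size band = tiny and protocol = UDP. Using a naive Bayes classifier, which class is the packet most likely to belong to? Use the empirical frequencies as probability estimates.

benign

malicious: (30/73) × (23/30) × (1/30) × (8/30) × (5/30) × (11/30) ≈ 0.000171148
benign: (43/73) × (13/43) × (13/43) × (15/43) × (6/43) × (29/43) ≈ 0.00176738
Highest score → benign.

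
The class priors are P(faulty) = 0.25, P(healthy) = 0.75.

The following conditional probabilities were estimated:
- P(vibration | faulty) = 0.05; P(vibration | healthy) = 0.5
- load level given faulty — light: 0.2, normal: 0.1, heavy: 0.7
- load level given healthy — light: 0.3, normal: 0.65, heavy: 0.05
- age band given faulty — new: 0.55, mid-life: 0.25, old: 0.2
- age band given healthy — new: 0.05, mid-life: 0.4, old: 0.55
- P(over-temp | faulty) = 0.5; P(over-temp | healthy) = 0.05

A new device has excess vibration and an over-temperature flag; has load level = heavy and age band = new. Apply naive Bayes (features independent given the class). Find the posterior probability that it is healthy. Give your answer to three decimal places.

faulty: 0.25 × 0.05 × 0.7 × 0.55 × 0.5 = 0.00240625
healthy: 0.75 × 0.5 × 0.05 × 0.05 × 0.05 = 0.000046875
P(healthy | x) = 0.000046875 / 0.002453125 ≈ 0.019

0.019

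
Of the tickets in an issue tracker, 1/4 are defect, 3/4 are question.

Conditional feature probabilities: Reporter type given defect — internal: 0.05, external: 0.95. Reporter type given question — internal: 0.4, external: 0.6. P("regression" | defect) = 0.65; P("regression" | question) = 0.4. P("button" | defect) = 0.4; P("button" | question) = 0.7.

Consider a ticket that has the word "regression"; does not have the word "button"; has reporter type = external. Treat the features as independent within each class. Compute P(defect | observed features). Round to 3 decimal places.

0.632

defect: 0.25 × 0.95 × 0.65 × (1−0.4) = 0.092625
question: 0.75 × 0.6 × 0.4 × (1−0.7) = 0.054
P(defect | x) = 0.092625 / 0.146625 ≈ 0.632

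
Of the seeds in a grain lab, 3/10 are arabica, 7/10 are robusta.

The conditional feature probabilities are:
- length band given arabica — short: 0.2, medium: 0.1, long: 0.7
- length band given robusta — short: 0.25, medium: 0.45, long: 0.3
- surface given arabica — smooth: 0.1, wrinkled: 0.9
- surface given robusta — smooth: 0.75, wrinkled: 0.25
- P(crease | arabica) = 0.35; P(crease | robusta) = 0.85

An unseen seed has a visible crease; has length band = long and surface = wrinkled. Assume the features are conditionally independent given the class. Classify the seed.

arabica: 0.3 × 0.7 × 0.9 × 0.35 = 0.06615
robusta: 0.7 × 0.3 × 0.25 × 0.85 = 0.044625
Highest score → arabica.

arabica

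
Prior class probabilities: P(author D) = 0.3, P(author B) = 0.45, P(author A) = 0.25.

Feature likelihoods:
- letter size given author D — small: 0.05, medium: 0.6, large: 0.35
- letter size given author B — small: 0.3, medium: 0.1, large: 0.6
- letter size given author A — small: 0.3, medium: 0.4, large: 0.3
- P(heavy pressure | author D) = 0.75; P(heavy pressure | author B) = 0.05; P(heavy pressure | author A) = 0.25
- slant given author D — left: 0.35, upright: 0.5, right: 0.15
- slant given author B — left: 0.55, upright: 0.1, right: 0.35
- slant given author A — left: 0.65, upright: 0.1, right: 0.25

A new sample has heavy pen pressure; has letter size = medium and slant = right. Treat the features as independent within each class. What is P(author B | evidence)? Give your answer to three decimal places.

0.029

author D: 0.3 × 0.6 × 0.75 × 0.15 = 0.02025
author B: 0.45 × 0.1 × 0.05 × 0.35 = 0.0007875
author A: 0.25 × 0.4 × 0.25 × 0.25 = 0.00625
P(author B | x) = 0.0007875 / 0.0272875 ≈ 0.029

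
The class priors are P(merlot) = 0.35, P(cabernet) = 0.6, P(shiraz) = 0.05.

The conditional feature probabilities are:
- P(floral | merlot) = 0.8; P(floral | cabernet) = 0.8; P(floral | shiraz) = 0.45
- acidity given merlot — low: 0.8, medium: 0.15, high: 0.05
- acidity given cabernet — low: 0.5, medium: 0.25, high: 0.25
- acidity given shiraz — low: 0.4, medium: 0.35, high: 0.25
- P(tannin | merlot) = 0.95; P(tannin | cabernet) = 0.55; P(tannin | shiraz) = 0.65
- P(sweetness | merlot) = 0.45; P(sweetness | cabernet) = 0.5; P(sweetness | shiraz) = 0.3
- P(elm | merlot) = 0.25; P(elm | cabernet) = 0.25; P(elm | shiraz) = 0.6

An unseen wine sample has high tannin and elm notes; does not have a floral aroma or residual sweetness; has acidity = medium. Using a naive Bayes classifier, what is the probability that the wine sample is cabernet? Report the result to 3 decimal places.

0.340

merlot: 0.35 × (1−0.8) × 0.15 × 0.95 × (1−0.45) × 0.25 = 0.0013715625
cabernet: 0.6 × (1−0.8) × 0.25 × 0.55 × (1−0.5) × 0.25 = 0.0020625
shiraz: 0.05 × (1−0.45) × 0.35 × 0.65 × (1−0.3) × 0.6 = 0.002627625
P(cabernet | x) = 0.0020625 / 0.0060616875 ≈ 0.340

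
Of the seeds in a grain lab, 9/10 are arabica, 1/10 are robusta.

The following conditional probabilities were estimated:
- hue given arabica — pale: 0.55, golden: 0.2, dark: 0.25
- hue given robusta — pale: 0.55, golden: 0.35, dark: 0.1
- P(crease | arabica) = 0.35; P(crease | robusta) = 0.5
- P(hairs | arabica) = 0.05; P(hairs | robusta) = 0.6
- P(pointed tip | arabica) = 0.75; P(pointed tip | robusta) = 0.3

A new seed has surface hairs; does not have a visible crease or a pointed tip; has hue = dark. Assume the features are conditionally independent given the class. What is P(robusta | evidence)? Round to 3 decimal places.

arabica: 0.9 × 0.25 × (1−0.35) × 0.05 × (1−0.75) = 0.001828125
robusta: 0.1 × 0.1 × (1−0.5) × 0.6 × (1−0.3) = 0.0021
P(robusta | x) = 0.0021 / 0.003928125 ≈ 0.535

0.535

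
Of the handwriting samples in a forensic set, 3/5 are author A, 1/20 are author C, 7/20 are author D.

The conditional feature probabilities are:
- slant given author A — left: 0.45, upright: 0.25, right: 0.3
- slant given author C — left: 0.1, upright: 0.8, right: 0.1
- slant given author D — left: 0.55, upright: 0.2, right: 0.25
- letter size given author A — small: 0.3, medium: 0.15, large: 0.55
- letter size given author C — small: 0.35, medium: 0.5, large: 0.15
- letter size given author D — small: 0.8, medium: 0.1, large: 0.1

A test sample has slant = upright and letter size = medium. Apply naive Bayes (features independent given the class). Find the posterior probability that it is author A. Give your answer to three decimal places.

0.455

author A: 0.6 × 0.25 × 0.15 = 0.0225
author C: 0.05 × 0.8 × 0.5 = 0.02
author D: 0.35 × 0.2 × 0.1 = 0.007
P(author A | x) = 0.0225 / 0.0495 ≈ 0.455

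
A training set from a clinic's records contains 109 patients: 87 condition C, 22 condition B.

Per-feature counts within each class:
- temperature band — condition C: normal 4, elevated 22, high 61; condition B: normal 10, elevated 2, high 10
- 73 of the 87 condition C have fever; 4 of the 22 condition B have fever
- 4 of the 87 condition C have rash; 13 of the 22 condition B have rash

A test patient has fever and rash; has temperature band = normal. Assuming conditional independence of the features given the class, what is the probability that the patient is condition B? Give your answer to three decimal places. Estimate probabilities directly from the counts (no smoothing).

condition C: (87/109) × (4/87) × (73/87) × (4/87) ≈ 0.00141572
condition B: (22/109) × (10/22) × (4/22) × (13/22) ≈ 0.0098567
P(condition B | x) = 0.0098567 / 0.01127242 ≈ 0.874

0.874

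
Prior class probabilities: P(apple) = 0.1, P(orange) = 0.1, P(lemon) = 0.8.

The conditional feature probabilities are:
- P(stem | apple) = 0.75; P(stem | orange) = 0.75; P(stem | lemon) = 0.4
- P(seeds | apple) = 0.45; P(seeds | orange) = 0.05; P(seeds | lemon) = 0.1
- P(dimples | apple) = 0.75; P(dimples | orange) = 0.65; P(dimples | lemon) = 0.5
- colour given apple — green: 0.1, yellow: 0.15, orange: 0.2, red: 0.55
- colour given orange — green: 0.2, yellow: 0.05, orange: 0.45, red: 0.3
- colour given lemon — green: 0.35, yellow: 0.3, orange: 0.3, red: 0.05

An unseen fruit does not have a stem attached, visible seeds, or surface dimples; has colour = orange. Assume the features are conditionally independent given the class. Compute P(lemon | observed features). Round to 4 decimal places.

apple: 0.1 × (1−0.75) × (1−0.45) × (1−0.75) × 0.2 = 0.0006875
orange: 0.1 × (1−0.75) × (1−0.05) × (1−0.65) × 0.45 = 0.003740625
lemon: 0.8 × (1−0.4) × (1−0.1) × (1−0.5) × 0.3 = 0.0648
P(lemon | x) = 0.0648 / 0.069228125 ≈ 0.9360

0.9360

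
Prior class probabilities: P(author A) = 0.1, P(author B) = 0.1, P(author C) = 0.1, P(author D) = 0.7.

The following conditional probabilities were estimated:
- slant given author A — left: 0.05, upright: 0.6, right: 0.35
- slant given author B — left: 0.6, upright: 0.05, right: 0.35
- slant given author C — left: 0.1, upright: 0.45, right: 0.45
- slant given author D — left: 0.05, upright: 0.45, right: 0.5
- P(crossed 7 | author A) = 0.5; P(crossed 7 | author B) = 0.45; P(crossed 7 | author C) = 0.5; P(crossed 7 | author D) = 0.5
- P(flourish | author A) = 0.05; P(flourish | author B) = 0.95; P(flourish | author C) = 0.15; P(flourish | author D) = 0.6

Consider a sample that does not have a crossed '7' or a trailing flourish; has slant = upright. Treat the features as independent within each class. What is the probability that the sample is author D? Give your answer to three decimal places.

author A: 0.1 × 0.6 × (1−0.5) × (1−0.05) = 0.0285
author B: 0.1 × 0.05 × (1−0.45) × (1−0.95) = 0.0001375
author C: 0.1 × 0.45 × (1−0.5) × (1−0.15) = 0.019125
author D: 0.7 × 0.45 × (1−0.5) × (1−0.6) = 0.063
P(author D | x) = 0.063 / 0.1107625 ≈ 0.569

0.569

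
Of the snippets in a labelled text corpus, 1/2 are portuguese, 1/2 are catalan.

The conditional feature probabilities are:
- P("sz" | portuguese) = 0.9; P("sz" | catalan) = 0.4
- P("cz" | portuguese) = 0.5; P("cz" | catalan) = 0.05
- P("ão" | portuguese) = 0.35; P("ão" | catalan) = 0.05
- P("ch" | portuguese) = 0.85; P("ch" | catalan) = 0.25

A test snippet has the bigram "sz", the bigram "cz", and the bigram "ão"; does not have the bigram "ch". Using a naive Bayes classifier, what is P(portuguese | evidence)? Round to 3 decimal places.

0.969

portuguese: 0.5 × 0.9 × 0.5 × 0.35 × (1−0.85) = 0.0118125
catalan: 0.5 × 0.4 × 0.05 × 0.05 × (1−0.25) = 0.000375
P(portuguese | x) = 0.0118125 / 0.0121875 ≈ 0.969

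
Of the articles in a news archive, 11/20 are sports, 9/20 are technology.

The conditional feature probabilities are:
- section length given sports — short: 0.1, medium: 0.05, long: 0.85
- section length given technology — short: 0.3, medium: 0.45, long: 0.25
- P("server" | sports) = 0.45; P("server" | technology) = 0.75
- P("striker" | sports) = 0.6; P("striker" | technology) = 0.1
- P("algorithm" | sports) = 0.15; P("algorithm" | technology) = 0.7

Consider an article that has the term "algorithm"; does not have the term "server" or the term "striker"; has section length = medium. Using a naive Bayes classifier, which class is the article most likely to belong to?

technology

sports: 0.55 × 0.05 × (1−0.45) × (1−0.6) × 0.15 = 0.0009075
technology: 0.45 × 0.45 × (1−0.75) × (1−0.1) × 0.7 = 0.03189375
Highest score → technology.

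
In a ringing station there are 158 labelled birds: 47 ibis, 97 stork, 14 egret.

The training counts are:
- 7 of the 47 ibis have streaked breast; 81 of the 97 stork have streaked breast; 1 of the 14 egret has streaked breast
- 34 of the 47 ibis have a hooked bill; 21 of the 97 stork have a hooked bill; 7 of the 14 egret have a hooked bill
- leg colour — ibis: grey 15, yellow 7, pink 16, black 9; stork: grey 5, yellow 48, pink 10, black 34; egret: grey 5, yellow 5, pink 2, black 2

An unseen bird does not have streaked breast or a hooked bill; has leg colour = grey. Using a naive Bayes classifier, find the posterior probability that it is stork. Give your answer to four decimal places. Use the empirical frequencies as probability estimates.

0.0994

ibis: (47/158) × (40/47) × (13/47) × (15/47) ≈ 0.0223482
stork: (97/158) × (16/97) × (76/97) × (5/97) ≈ 0.00408981
egret: (14/158) × (13/14) × (7/14) × (5/14) ≈ 0.0146926
P(stork | x) = 0.00408981 / 0.04113061 ≈ 0.0994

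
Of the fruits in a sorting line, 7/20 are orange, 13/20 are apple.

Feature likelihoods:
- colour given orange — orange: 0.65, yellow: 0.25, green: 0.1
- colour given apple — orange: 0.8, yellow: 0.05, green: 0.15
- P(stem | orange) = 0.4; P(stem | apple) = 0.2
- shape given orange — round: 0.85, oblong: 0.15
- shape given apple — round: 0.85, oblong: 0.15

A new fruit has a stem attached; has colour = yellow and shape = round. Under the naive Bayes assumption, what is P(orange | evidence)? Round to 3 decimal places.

0.843

orange: 0.35 × 0.25 × 0.4 × 0.85 = 0.02975
apple: 0.65 × 0.05 × 0.2 × 0.85 = 0.005525
P(orange | x) = 0.02975 / 0.035275 ≈ 0.843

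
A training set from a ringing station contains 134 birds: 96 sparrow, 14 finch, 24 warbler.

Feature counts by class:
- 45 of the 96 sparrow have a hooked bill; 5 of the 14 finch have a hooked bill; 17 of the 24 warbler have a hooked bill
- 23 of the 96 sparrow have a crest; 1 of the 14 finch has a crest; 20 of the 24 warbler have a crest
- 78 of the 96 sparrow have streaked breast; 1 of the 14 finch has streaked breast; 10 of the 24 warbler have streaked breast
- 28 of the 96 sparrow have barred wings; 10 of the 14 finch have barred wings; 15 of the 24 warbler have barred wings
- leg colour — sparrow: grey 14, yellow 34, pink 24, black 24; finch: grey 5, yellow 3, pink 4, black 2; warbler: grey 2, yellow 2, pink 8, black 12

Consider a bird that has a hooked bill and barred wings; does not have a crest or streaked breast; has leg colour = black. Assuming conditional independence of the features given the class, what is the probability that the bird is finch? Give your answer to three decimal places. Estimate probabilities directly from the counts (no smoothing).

0.309

sparrow: (96/134) × (45/96) × (73/96) × (18/96) × (28/96) × (24/96) ≈ 0.0034913
finch: (14/134) × (5/14) × (13/14) × (13/14) × (10/14) × (2/14) ≈ 0.00328299
warbler: (24/134) × (17/24) × (4/24) × (14/24) × (15/24) × (12/24) ≈ 0.00385443
P(finch | x) = 0.00328299 / 0.01062872 ≈ 0.309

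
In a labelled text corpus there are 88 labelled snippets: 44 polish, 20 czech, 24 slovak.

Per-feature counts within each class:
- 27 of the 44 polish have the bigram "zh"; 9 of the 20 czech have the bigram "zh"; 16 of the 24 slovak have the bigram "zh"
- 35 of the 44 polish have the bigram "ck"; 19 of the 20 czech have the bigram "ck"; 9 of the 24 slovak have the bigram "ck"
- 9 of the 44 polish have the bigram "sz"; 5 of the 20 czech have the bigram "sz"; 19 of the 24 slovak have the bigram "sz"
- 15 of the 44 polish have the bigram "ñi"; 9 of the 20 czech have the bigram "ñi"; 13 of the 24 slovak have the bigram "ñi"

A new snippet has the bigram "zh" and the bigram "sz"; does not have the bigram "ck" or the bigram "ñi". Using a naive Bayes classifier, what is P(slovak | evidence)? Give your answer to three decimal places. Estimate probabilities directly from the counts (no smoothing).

0.818

polish: (44/88) × (27/44) × (9/44) × (9/44) × (29/44) ≈ 0.0084607
czech: (20/88) × (9/20) × (1/20) × (5/20) × (11/20) = 0.000703125
slovak: (24/88) × (16/24) × (15/24) × (19/24) × (11/24) ≈ 0.0412326
P(slovak | x) = 0.0412326 / 0.050396425 ≈ 0.818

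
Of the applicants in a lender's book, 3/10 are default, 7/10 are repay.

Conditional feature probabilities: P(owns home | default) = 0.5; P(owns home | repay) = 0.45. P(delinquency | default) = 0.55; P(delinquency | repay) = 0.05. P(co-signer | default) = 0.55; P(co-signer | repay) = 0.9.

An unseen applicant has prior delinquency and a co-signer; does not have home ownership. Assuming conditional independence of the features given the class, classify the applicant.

default

default: 0.3 × (1−0.5) × 0.55 × 0.55 = 0.045375
repay: 0.7 × (1−0.45) × 0.05 × 0.9 = 0.017325
Highest score → default.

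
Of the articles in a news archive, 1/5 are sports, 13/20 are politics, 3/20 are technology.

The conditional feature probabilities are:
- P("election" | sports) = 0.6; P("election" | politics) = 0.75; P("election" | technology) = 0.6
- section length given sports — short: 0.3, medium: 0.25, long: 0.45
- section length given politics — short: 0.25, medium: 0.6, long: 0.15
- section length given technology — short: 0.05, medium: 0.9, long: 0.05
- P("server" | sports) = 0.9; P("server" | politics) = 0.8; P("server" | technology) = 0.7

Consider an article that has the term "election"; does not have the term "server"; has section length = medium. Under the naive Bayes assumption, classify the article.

sports: 0.2 × 0.6 × 0.25 × (1−0.9) = 0.003
politics: 0.65 × 0.75 × 0.6 × (1−0.8) = 0.0585
technology: 0.15 × 0.6 × 0.9 × (1−0.7) = 0.0243
Highest score → politics.

politics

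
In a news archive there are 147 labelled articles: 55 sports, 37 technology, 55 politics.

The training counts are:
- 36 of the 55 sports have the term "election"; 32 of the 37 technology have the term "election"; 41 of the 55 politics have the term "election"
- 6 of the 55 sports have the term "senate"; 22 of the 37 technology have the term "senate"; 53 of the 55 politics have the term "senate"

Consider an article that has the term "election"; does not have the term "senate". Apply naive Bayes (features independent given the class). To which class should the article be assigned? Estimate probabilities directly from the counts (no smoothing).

sports: (55/147) × (36/55) × (49/55) ≈ 0.218182
technology: (37/147) × (32/37) × (15/37) ≈ 0.0882515
politics: (55/147) × (41/55) × (2/55) ≈ 0.0101422
Highest score → sports.

sports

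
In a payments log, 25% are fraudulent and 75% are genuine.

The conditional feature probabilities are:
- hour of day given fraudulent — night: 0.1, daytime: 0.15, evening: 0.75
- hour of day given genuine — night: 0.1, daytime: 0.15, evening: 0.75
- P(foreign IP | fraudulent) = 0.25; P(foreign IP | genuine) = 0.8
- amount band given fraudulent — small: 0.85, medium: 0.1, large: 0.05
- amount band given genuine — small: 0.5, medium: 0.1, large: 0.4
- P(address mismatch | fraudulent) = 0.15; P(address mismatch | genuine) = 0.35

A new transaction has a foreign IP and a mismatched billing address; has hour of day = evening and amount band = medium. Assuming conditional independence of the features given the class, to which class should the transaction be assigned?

genuine

fraudulent: 0.25 × 0.75 × 0.25 × 0.1 × 0.15 = 0.000703125
genuine: 0.75 × 0.75 × 0.8 × 0.1 × 0.35 = 0.01575
Highest score → genuine.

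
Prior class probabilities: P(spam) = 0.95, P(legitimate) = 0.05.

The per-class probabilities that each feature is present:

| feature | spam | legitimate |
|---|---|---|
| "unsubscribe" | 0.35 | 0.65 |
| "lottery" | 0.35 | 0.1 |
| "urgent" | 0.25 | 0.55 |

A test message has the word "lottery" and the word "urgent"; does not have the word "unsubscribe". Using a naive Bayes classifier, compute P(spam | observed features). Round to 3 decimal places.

0.982

spam: 0.95 × (1−0.35) × 0.35 × 0.25 = 0.05403125
legitimate: 0.05 × (1−0.65) × 0.1 × 0.55 = 0.0009625
P(spam | x) = 0.05403125 / 0.05499375 ≈ 0.982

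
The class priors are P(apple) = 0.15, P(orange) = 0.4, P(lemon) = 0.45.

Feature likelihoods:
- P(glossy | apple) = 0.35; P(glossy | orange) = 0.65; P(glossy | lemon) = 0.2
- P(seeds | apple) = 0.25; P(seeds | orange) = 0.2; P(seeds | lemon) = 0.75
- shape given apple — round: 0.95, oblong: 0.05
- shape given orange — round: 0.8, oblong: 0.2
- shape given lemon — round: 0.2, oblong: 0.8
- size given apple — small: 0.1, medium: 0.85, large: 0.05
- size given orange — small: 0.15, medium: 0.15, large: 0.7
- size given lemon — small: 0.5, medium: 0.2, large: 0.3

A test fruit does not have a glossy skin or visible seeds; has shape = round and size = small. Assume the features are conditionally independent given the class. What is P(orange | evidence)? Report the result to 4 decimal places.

0.4573

apple: 0.15 × (1−0.35) × (1−0.25) × 0.95 × 0.1 = 0.006946875
orange: 0.4 × (1−0.65) × (1−0.2) × 0.8 × 0.15 = 0.01344
lemon: 0.45 × (1−0.2) × (1−0.75) × 0.2 × 0.5 = 0.009
P(orange | x) = 0.01344 / 0.029386875 ≈ 0.4573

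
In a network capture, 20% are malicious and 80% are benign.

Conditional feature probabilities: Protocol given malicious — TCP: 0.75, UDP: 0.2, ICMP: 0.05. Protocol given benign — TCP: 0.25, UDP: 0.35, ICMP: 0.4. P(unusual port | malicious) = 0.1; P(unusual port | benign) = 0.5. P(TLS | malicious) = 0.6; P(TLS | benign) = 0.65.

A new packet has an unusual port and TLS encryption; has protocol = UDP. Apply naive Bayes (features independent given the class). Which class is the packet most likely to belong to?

benign

malicious: 0.2 × 0.2 × 0.1 × 0.6 = 0.0024
benign: 0.8 × 0.35 × 0.5 × 0.65 = 0.091
Highest score → benign.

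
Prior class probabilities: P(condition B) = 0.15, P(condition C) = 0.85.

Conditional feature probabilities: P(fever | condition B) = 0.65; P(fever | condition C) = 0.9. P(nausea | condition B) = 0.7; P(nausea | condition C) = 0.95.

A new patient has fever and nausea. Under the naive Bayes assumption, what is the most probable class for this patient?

condition B: 0.15 × 0.65 × 0.7 = 0.06825
condition C: 0.85 × 0.9 × 0.95 = 0.72675
Highest score → condition C.

condition C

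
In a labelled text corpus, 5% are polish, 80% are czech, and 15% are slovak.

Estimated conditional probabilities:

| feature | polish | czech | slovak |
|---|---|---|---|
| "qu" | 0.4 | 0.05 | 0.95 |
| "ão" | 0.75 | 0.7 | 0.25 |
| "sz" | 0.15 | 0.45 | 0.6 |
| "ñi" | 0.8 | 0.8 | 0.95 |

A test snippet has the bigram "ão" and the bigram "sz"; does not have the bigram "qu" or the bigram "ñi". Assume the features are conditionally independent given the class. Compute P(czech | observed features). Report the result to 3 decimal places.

0.985

polish: 0.05 × (1−0.4) × 0.75 × 0.15 × (1−0.8) = 0.000675
czech: 0.8 × (1−0.05) × 0.7 × 0.45 × (1−0.8) = 0.04788
slovak: 0.15 × (1−0.95) × 0.25 × 0.6 × (1−0.95) = 0.00005625
P(czech | x) = 0.04788 / 0.04861125 ≈ 0.985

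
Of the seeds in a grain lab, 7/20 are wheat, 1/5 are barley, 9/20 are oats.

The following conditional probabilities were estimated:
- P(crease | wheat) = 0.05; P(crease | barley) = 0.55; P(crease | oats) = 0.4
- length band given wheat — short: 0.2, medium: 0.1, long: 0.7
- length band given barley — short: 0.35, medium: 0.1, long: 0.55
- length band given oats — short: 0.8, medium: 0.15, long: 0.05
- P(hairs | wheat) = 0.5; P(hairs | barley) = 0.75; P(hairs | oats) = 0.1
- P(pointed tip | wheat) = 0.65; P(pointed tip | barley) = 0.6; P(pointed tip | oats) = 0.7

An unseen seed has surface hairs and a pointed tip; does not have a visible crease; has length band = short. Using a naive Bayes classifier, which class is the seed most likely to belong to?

wheat: 0.35 × (1−0.05) × 0.2 × 0.5 × 0.65 = 0.0216125
barley: 0.2 × (1−0.55) × 0.35 × 0.75 × 0.6 = 0.014175
oats: 0.45 × (1−0.4) × 0.8 × 0.1 × 0.7 = 0.01512
Highest score → wheat.

wheat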